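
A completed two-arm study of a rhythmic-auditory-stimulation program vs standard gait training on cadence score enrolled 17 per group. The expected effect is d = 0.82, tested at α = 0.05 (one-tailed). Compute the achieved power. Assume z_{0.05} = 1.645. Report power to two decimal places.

For two equal groups, power = Φ(d·√(n/2) − z_{α}).
d·√(n/2) = 0.82 × √(17/2) = 0.82 × 2.915 = 2.391.
z_β = 2.391 − 1.645 = 0.746.
Power = Φ(0.746) = 0.772.

power ≈ 0.77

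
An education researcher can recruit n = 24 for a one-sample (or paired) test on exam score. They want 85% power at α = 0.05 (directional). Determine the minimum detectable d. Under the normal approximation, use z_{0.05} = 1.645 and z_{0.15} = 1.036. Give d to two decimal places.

For a single sample (or paired design) of n = 24: d_min = (z_{α} + z_β)/√n.
z-sum = 1.645 + 1.036 = 2.681.
d_min = 2.681 / √24 = 2.681 / 4.899 = 0.547.

d_min ≈ 0.55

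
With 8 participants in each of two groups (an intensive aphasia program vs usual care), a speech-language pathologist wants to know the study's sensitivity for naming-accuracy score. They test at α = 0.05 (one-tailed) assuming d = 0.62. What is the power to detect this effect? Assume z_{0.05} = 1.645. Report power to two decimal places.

power ≈ 0.34

For two equal groups, power = Φ(d·√(n/2) − z_{α}).
d·√(n/2) = 0.62 × √(8/2) = 0.62 × 2.000 = 1.240.
z_β = 1.240 − 1.645 = -0.405.
Power = Φ(-0.405) = 0.343.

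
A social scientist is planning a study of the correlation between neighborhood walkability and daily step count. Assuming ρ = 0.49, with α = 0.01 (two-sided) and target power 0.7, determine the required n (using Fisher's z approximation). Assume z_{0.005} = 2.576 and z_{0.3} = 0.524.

n = 37

Fisher's z: C = ½·ln((1+r)/(1−r)) = ½·ln(2.9216) = 0.5361.
n = ((z_{α/2} + z_β)/C)² + 3.
(2.576 + 0.524) / 0.5361 = 3.100 / 0.5361 = 5.783.
n = 5.783² + 3 = 33.44 + 3 = 36.4.
Round up.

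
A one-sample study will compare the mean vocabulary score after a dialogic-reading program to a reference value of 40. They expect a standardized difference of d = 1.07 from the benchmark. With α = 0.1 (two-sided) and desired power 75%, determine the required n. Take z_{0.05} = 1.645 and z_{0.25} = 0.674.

For a one-sample test: n = ((z_{α/2} + z_β) / d)².
z_{α/2} + z_β = 1.645 + 0.674 = 2.319.
n = (2.319 / 1.07)² = 2.167² = 4.70.
Round up.

n = 5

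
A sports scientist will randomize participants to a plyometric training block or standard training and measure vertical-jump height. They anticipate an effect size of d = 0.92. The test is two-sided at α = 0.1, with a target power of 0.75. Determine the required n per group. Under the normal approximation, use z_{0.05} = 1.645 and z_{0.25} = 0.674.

n = 13 per group

For two independent groups with equal n: n = 2·((z_{α/2} + z_β) / d)².
z_{α/2} + z_β = 1.645 + 0.674 = 2.319.
n = 2 × (2.319 / 0.92)² = 2 × 2.521² = 2 × 6.35 = 12.7.
Round up to the next whole participant.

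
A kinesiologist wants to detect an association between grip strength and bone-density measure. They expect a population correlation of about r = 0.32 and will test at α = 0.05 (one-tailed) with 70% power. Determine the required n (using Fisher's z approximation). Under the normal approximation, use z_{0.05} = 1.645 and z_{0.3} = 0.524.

Fisher's z: C = ½·ln((1+r)/(1−r)) = ½·ln(1.9412) = 0.3316.
n = ((z_{α} + z_β)/C)² + 3.
(1.645 + 0.524) / 0.3316 = 2.169 / 0.3316 = 6.541.
n = 6.541² + 3 = 42.78 + 3 = 45.8.
Round up.

n = 46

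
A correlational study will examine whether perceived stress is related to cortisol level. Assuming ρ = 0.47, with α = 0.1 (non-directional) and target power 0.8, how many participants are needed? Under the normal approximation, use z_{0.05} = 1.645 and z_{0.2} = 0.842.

Fisher's z: C = ½·ln((1+r)/(1−r)) = ½·ln(2.7736) = 0.5101.
n = ((z_{α/2} + z_β)/C)² + 3.
(1.645 + 0.842) / 0.5101 = 2.487 / 0.5101 = 4.876.
n = 4.876² + 3 = 23.77 + 3 = 26.8.
Round up.

n = 27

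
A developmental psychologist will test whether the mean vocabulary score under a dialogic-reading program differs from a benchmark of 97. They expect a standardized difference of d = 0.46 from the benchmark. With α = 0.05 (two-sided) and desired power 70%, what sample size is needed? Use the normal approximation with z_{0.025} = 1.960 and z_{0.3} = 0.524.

For a one-sample test: n = ((z_{α/2} + z_β) / d)².
z_{α/2} + z_β = 1.960 + 0.524 = 2.484.
n = (2.484 / 0.46)² = 5.400² = 29.16.
Round up.

n = 30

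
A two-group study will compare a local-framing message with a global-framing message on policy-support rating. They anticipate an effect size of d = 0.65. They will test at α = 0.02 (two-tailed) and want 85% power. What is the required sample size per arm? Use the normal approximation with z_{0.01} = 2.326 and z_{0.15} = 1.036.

For two independent groups with equal n: n = 2·((z_{α/2} + z_β) / d)².
z_{α/2} + z_β = 2.326 + 1.036 = 3.362.
n = 2 × (3.362 / 0.65)² = 2 × 5.172² = 2 × 26.75 = 53.5.
Round up to the next whole participant.

n = 54 per group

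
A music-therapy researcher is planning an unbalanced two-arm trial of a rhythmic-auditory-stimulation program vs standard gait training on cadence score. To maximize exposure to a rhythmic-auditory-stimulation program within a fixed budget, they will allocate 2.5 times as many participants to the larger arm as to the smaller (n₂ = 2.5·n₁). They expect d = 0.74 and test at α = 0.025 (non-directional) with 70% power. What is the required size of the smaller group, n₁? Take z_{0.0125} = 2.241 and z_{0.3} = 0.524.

n₁ = 20

With allocation ratio k = n₂/n₁ = 2.5, Var(x̄₁−x̄₂) = σ²(1/n₁ + 1/(k·n₁)) = σ²·(k+1)/(k·n₁).
So n₁ = (1 + 1/k)·((z_{α/2} + z_β)/d)² = 1.400 × (2.765/0.74)².
n₁ = 1.400 × 13.96 = 19.5.
Round up: n₁ = 20, giving n₂ = 2.5 × 20 = 50.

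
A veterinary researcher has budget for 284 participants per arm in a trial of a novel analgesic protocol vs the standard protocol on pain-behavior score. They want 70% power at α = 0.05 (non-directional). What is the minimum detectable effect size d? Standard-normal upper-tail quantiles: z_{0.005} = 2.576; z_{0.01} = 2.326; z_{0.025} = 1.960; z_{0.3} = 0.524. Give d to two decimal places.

d_min ≈ 0.21

For two independent groups of n = 284 each: d_min = (z_{α/2} + z_β)·√(2/n).
z-sum = 1.960 + 0.524 = 2.484.
d_min = 2.484 × √(2/284) = 2.484 × 0.0839 = 0.208.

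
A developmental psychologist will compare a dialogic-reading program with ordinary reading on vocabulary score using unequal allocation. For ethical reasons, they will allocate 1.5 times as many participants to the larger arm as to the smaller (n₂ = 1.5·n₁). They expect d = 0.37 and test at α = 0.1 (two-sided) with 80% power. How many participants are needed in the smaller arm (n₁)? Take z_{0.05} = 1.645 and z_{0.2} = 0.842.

With allocation ratio k = n₂/n₁ = 1.5, Var(x̄₁−x̄₂) = σ²(1/n₁ + 1/(k·n₁)) = σ²·(k+1)/(k·n₁).
So n₁ = (1 + 1/k)·((z_{α/2} + z_β)/d)² = 1.667 × (2.487/0.37)².
n₁ = 1.667 × 45.18 = 75.3.
Round up: n₁ = 76, giving n₂ = 1.5 × 76 = 114.

n₁ = 76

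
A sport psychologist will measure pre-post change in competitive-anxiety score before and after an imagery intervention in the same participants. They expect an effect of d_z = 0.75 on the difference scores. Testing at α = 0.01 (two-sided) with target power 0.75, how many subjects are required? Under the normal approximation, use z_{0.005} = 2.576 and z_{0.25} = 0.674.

For a paired (one-sample on differences) test: n = ((z_{α/2} + z_β) / d)².
z_{α/2} + z_β = 2.576 + 0.674 = 3.250.
n = (3.250 / 0.75)² = 4.333² = 18.78.
Round up.

n = 19 pairs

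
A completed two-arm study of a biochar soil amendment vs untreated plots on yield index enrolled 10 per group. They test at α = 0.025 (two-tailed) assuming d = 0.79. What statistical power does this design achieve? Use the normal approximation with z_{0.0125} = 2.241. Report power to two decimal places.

For two equal groups, power = Φ(d·√(n/2) − z_{α/2}).
d·√(n/2) = 0.79 × √(10/2) = 0.79 × 2.236 = 1.766.
z_β = 1.766 − 2.241 = -0.475.
Power = Φ(-0.475) = 0.318.

power ≈ 0.32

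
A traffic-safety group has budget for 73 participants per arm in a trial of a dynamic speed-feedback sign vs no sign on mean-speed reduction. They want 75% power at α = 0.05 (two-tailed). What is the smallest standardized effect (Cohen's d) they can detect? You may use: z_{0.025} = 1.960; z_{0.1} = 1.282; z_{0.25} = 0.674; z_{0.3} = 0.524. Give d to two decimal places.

For two independent groups of n = 73 each: d_min = (z_{α/2} + z_β)·√(2/n).
z-sum = 1.960 + 0.674 = 2.634.
d_min = 2.634 × √(2/73) = 2.634 × 0.1655 = 0.436.

d_min ≈ 0.44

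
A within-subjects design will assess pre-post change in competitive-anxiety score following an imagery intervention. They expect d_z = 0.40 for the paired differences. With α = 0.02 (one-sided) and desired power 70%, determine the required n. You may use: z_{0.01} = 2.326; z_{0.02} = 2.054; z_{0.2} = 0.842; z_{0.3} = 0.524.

n = 42 pairs

For a paired (one-sample on differences) test: n = ((z_{α} + z_β) / d)².
z_{α} + z_β = 2.054 + 0.524 = 2.578.
n = (2.578 / 0.40)² = 6.445² = 41.54.
Round up.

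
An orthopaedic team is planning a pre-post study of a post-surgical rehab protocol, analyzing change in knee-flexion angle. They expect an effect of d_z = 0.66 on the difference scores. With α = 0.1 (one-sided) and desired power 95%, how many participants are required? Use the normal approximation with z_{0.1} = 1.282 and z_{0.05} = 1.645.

For a paired (one-sample on differences) test: n = ((z_{α} + z_β) / d)².
z_{α} + z_β = 1.282 + 1.645 = 2.927.
n = (2.927 / 0.66)² = 4.435² = 19.67.
Round up.

n = 20 pairs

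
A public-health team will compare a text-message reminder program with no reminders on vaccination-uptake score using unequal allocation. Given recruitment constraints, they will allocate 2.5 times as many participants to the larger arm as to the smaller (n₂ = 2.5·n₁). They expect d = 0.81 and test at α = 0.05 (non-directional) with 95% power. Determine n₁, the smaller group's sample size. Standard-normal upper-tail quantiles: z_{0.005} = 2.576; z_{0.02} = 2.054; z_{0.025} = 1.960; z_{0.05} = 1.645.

n₁ = 28

With allocation ratio k = n₂/n₁ = 2.5, Var(x̄₁−x̄₂) = σ²(1/n₁ + 1/(k·n₁)) = σ²·(k+1)/(k·n₁).
So n₁ = (1 + 1/k)·((z_{α/2} + z_β)/d)² = 1.400 × (3.605/0.81)².
n₁ = 1.400 × 19.81 = 27.7.
Round up: n₁ = 28, giving n₂ = 2.5 × 28 = 70.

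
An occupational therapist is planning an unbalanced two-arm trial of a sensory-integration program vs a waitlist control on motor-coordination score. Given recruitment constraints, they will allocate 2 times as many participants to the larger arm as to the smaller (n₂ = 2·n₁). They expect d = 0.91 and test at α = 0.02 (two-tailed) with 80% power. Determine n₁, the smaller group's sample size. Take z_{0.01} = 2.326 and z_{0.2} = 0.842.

With allocation ratio k = n₂/n₁ = 2, Var(x̄₁−x̄₂) = σ²(1/n₁ + 1/(k·n₁)) = σ²·(k+1)/(k·n₁).
So n₁ = (1 + 1/k)·((z_{α/2} + z_β)/d)² = 1.500 × (3.168/0.91)².
n₁ = 1.500 × 12.12 = 18.2.
Round up: n₁ = 19, giving n₂ = 2 × 19 = 38.

n₁ = 19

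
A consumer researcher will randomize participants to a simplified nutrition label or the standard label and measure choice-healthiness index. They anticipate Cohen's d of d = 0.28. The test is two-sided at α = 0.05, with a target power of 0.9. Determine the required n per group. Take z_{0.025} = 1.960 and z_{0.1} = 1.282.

For two independent groups with equal n: n = 2·((z_{α/2} + z_β) / d)².
z_{α/2} + z_β = 1.960 + 1.282 = 3.242.
n = 2 × (3.242 / 0.28)² = 2 × 11.579² = 2 × 134.06 = 268.1.
Round up to the next whole participant.

n = 269 per group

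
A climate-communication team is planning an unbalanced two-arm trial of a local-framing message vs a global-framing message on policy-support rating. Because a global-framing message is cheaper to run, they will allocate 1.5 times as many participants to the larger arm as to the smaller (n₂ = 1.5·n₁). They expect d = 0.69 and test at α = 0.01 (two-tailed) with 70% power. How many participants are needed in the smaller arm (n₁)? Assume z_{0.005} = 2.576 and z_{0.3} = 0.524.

With allocation ratio k = n₂/n₁ = 1.5, Var(x̄₁−x̄₂) = σ²(1/n₁ + 1/(k·n₁)) = σ²·(k+1)/(k·n₁).
So n₁ = (1 + 1/k)·((z_{α/2} + z_β)/d)² = 1.667 × (3.100/0.69)².
n₁ = 1.667 × 20.18 = 33.6.
Round up: n₁ = 34, giving n₂ = 1.5 × 34 = 51.

n₁ = 34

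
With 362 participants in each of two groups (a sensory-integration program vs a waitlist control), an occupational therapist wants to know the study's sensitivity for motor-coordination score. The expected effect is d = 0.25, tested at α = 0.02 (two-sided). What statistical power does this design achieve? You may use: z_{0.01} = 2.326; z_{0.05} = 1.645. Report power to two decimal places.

For two equal groups, power = Φ(d·√(n/2) − z_{α/2}).
d·√(n/2) = 0.25 × √(362/2) = 0.25 × 13.454 = 3.363.
z_β = 3.363 − 2.326 = 1.037.
Power = Φ(1.037) = 0.850.

power ≈ 0.85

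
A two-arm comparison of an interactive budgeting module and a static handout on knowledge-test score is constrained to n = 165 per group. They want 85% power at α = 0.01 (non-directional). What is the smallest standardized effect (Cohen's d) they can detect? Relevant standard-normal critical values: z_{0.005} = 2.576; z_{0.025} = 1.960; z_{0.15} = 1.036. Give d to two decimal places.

For two independent groups of n = 165 each: d_min = (z_{α/2} + z_β)·√(2/n).
z-sum = 2.576 + 1.036 = 3.612.
d_min = 3.612 × √(2/165) = 3.612 × 0.1101 = 0.398.

d_min ≈ 0.40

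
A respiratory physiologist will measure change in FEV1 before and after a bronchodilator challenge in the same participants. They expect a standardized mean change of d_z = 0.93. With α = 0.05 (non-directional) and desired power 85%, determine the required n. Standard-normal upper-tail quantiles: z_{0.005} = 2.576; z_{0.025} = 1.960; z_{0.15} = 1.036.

For a paired (one-sample on differences) test: n = ((z_{α/2} + z_β) / d)².
z_{α/2} + z_β = 1.960 + 1.036 = 2.996.
n = (2.996 / 0.93)² = 3.222² = 10.38.
Round up.

n = 11 pairs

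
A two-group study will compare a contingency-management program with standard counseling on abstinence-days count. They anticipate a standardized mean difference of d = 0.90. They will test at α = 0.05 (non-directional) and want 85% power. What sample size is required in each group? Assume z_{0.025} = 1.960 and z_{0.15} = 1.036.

n = 23 per group

For two independent groups with equal n: n = 2·((z_{α/2} + z_β) / d)².
z_{α/2} + z_β = 1.960 + 1.036 = 2.996.
n = 2 × (2.996 / 0.90)² = 2 × 3.329² = 2 × 11.08 = 22.2.
Round up to the next whole participant.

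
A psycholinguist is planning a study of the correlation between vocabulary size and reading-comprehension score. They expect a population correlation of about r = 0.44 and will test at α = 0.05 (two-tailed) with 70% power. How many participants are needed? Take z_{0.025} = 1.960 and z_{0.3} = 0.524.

Fisher's z: C = ½·ln((1+r)/(1−r)) = ½·ln(2.5714) = 0.4722.
n = ((z_{α/2} + z_β)/C)² + 3.
(1.960 + 0.524) / 0.4722 = 2.484 / 0.4722 = 5.260.
n = 5.260² + 3 = 27.67 + 3 = 30.7.
Round up.

n = 31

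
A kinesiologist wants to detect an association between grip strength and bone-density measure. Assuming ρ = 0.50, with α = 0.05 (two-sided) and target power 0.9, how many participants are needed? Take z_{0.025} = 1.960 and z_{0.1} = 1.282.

Fisher's z: C = ½·ln((1+r)/(1−r)) = ½·ln(3.0000) = 0.5493.
n = ((z_{α/2} + z_β)/C)² + 3.
(1.960 + 1.282) / 0.5493 = 3.242 / 0.5493 = 5.902.
n = 5.902² + 3 = 34.83 + 3 = 37.8.
Round up.

n = 38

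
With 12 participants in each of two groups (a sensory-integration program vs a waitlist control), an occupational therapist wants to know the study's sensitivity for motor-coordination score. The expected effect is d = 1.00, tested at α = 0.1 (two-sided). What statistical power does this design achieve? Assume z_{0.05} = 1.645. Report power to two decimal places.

power ≈ 0.79

For two equal groups, power = Φ(d·√(n/2) − z_{α/2}).
d·√(n/2) = 1.00 × √(12/2) = 1.00 × 2.449 = 2.449.
z_β = 2.449 − 1.645 = 0.804.
Power = Φ(0.804) = 0.789.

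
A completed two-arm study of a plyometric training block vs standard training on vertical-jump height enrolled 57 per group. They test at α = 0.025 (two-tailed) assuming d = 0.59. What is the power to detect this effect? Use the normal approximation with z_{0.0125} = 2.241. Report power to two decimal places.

power ≈ 0.82

For two equal groups, power = Φ(d·√(n/2) − z_{α/2}).
d·√(n/2) = 0.59 × √(57/2) = 0.59 × 5.339 = 3.150.
z_β = 3.150 − 2.241 = 0.909.
Power = Φ(0.909) = 0.818.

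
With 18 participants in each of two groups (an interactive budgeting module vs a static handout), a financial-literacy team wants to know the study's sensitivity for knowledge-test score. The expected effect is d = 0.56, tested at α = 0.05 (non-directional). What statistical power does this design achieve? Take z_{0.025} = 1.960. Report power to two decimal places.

For two equal groups, power = Φ(d·√(n/2) − z_{α/2}).
d·√(n/2) = 0.56 × √(18/2) = 0.56 × 3.000 = 1.680.
z_β = 1.680 − 1.960 = -0.280.
Power = Φ(-0.280) = 0.390.

power ≈ 0.39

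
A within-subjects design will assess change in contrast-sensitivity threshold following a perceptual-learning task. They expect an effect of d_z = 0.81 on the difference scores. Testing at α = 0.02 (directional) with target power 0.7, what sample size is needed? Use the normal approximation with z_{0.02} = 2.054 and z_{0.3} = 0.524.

n = 11 pairs

For a paired (one-sample on differences) test: n = ((z_{α} + z_β) / d)².
z_{α} + z_β = 2.054 + 0.524 = 2.578.
n = (2.578 / 0.81)² = 3.183² = 10.13.
Round up.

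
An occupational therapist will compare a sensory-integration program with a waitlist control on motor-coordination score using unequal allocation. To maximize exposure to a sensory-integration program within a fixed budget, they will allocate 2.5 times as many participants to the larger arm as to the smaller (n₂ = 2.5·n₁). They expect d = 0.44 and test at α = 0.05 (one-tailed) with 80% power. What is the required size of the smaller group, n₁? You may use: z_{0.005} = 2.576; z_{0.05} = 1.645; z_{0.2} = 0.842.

n₁ = 45

With allocation ratio k = n₂/n₁ = 2.5, Var(x̄₁−x̄₂) = σ²(1/n₁ + 1/(k·n₁)) = σ²·(k+1)/(k·n₁).
So n₁ = (1 + 1/k)·((z_{α} + z_β)/d)² = 1.400 × (2.487/0.44)².
n₁ = 1.400 × 31.95 = 44.7.
Round up: n₁ = 45, giving n₂ = ⌈2.5 × 45⌉ = ⌈112.5⌉ = 113.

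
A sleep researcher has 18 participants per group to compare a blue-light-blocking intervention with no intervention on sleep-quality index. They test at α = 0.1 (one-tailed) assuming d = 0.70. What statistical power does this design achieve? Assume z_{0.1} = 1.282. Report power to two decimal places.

power ≈ 0.79

For two equal groups, power = Φ(d·√(n/2) − z_{α}).
d·√(n/2) = 0.70 × √(18/2) = 0.70 × 3.000 = 2.100.
z_β = 2.100 − 1.282 = 0.818.
Power = Φ(0.818) = 0.793.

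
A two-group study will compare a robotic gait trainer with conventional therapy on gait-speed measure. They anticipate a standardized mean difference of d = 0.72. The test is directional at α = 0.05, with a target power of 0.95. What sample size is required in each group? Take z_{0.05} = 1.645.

n = 42 per group

For two independent groups with equal n: n = 2·((z_{α} + z_β) / d)².
z_{α} + z_β = 1.645 + 1.645 = 3.290.
n = 2 × (3.290 / 0.72)² = 2 × 4.569² = 2 × 20.88 = 41.8.
Round up to the next whole participant.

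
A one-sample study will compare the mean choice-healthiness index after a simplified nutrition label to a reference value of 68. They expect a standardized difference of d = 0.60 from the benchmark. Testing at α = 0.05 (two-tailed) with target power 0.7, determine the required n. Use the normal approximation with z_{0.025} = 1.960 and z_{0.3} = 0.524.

For a one-sample test: n = ((z_{α/2} + z_β) / d)².
z_{α/2} + z_β = 1.960 + 0.524 = 2.484.
n = (2.484 / 0.60)² = 4.140² = 17.14.
Round up.

n = 18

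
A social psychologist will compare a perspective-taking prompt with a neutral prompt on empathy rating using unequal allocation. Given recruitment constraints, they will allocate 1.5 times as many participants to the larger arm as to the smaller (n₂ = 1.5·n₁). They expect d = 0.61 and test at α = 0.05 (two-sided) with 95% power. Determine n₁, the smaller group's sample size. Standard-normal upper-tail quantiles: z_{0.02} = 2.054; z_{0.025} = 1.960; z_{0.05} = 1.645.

With allocation ratio k = n₂/n₁ = 1.5, Var(x̄₁−x̄₂) = σ²(1/n₁ + 1/(k·n₁)) = σ²·(k+1)/(k·n₁).
So n₁ = (1 + 1/k)·((z_{α/2} + z_β)/d)² = 1.667 × (3.605/0.61)².
n₁ = 1.667 × 34.93 = 58.2.
Round up: n₁ = 59, giving n₂ = ⌈1.5 × 59⌉ = ⌈88.5⌉ = 89.

n₁ = 59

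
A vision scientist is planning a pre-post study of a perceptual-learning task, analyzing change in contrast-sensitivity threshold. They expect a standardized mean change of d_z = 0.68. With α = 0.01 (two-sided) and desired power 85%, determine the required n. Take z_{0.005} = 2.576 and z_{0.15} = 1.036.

n = 29 pairs

For a paired (one-sample on differences) test: n = ((z_{α/2} + z_β) / d)².
z_{α/2} + z_β = 2.576 + 1.036 = 3.612.
n = (3.612 / 0.68)² = 5.312² = 28.21.
Round up.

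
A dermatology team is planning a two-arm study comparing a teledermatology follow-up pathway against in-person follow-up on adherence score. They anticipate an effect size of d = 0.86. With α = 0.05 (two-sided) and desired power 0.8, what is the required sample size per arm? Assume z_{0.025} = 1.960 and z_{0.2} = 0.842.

n = 22 per group

For two independent groups with equal n: n = 2·((z_{α/2} + z_β) / d)².
z_{α/2} + z_β = 1.960 + 0.842 = 2.802.
n = 2 × (2.802 / 0.86)² = 2 × 3.258² = 2 × 10.62 = 21.2.
Round up to the next whole participant.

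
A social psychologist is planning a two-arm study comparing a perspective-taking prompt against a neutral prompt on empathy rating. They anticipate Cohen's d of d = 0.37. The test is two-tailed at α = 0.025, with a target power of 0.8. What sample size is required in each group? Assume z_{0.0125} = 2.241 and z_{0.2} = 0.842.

For two independent groups with equal n: n = 2·((z_{α/2} + z_β) / d)².
z_{α/2} + z_β = 2.241 + 0.842 = 3.083.
n = 2 × (3.083 / 0.37)² = 2 × 8.332² = 2 × 69.43 = 138.9.
Round up to the next whole participant.

n = 139 per group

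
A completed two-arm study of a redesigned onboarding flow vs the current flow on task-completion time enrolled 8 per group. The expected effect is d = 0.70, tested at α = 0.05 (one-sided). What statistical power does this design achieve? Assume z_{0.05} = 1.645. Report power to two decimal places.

For two equal groups, power = Φ(d·√(n/2) − z_{α}).
d·√(n/2) = 0.70 × √(8/2) = 0.70 × 2.000 = 1.400.
z_β = 1.400 − 1.645 = -0.245.
Power = Φ(-0.245) = 0.403.

power ≈ 0.40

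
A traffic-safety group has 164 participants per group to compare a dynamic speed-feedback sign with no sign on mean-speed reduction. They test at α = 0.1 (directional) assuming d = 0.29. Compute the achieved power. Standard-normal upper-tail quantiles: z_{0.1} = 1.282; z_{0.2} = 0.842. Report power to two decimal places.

For two equal groups, power = Φ(d·√(n/2) − z_{α}).
d·√(n/2) = 0.29 × √(164/2) = 0.29 × 9.055 = 2.626.
z_β = 2.626 − 1.282 = 1.344.
Power = Φ(1.344) = 0.911.

power ≈ 0.91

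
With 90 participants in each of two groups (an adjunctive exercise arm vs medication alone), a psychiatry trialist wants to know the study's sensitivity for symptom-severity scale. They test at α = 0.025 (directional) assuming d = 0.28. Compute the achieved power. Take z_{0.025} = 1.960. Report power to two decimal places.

power ≈ 0.47

For two equal groups, power = Φ(d·√(n/2) − z_{α}).
d·√(n/2) = 0.28 × √(90/2) = 0.28 × 6.708 = 1.878.
z_β = 1.878 − 1.960 = -0.082.
Power = Φ(-0.082) = 0.467.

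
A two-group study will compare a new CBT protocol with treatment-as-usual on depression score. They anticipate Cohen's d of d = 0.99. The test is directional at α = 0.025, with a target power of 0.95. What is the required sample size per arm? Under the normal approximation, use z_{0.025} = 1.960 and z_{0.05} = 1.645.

For two independent groups with equal n: n = 2·((z_{α} + z_β) / d)².
z_{α} + z_β = 1.960 + 1.645 = 3.605.
n = 2 × (3.605 / 0.99)² = 2 × 3.641² = 2 × 13.26 = 26.5.
Round up to the next whole participant.

n = 27 per group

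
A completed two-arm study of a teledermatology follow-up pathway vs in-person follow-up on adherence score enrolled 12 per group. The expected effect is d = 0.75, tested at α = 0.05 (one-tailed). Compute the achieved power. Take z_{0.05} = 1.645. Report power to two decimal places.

For two equal groups, power = Φ(d·√(n/2) − z_{α}).
d·√(n/2) = 0.75 × √(12/2) = 0.75 × 2.449 = 1.837.
z_β = 1.837 − 1.645 = 0.192.
Power = Φ(0.192) = 0.576.

power ≈ 0.58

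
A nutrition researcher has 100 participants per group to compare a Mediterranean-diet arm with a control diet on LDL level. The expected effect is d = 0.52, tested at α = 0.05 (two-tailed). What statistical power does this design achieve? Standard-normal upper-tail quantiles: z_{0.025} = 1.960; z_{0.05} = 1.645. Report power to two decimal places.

power ≈ 0.96

For two equal groups, power = Φ(d·√(n/2) − z_{α/2}).
d·√(n/2) = 0.52 × √(100/2) = 0.52 × 7.071 = 3.677.
z_β = 3.677 − 1.960 = 1.717.
Power = Φ(1.717) = 0.957.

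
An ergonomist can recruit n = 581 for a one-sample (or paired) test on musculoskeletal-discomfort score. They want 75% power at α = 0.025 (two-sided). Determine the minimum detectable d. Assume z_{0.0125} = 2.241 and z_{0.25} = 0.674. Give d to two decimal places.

d_min ≈ 0.12

For a single sample (or paired design) of n = 581: d_min = (z_{α/2} + z_β)/√n.
z-sum = 2.241 + 0.674 = 2.915.
d_min = 2.915 / √581 = 2.915 / 24.104 = 0.121.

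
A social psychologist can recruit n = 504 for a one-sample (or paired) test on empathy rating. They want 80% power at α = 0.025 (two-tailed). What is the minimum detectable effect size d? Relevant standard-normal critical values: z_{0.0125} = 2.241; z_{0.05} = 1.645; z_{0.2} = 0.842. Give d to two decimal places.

d_min ≈ 0.14

For a single sample (or paired design) of n = 504: d_min = (z_{α/2} + z_β)/√n.
z-sum = 2.241 + 0.842 = 3.083.
d_min = 3.083 / √504 = 3.083 / 22.450 = 0.137.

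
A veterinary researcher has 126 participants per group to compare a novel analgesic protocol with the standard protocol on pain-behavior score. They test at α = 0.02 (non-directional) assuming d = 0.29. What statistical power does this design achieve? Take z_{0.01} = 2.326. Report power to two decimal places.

power ≈ 0.49

For two equal groups, power = Φ(d·√(n/2) − z_{α/2}).
d·√(n/2) = 0.29 × √(126/2) = 0.29 × 7.937 = 2.302.
z_β = 2.302 − 2.326 = -0.024.
Power = Φ(-0.024) = 0.490.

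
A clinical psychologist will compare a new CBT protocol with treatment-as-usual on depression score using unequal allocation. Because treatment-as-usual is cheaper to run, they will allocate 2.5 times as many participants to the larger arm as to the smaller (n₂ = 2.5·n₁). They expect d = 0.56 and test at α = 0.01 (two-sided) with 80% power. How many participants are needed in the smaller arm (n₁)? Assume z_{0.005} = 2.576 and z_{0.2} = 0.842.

With allocation ratio k = n₂/n₁ = 2.5, Var(x̄₁−x̄₂) = σ²(1/n₁ + 1/(k·n₁)) = σ²·(k+1)/(k·n₁).
So n₁ = (1 + 1/k)·((z_{α/2} + z_β)/d)² = 1.400 × (3.418/0.56)².
n₁ = 1.400 × 37.25 = 52.2.
Round up: n₁ = 53, giving n₂ = ⌈2.5 × 53⌉ = ⌈132.5⌉ = 133.

n₁ = 53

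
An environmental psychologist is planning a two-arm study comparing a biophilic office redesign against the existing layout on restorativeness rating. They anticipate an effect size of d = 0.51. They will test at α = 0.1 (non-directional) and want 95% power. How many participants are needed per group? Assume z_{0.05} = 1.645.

n = 84 per group

For two independent groups with equal n: n = 2·((z_{α/2} + z_β) / d)².
z_{α/2} + z_β = 1.645 + 1.645 = 3.290.
n = 2 × (3.290 / 0.51)² = 2 × 6.451² = 2 × 41.62 = 83.2.
Round up to the next whole participant.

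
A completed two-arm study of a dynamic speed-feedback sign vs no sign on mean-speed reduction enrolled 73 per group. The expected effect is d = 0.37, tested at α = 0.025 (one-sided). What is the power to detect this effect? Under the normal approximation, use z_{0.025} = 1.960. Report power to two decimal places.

power ≈ 0.61

For two equal groups, power = Φ(d·√(n/2) − z_{α}).
d·√(n/2) = 0.37 × √(73/2) = 0.37 × 6.042 = 2.235.
z_β = 2.235 − 1.960 = 0.275.
Power = Φ(0.275) = 0.608.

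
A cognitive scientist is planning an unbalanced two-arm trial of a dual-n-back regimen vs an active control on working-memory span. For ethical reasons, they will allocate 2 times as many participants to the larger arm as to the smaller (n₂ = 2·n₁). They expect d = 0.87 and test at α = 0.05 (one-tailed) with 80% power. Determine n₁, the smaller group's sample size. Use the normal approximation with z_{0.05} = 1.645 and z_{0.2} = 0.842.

With allocation ratio k = n₂/n₁ = 2, Var(x̄₁−x̄₂) = σ²(1/n₁ + 1/(k·n₁)) = σ²·(k+1)/(k·n₁).
So n₁ = (1 + 1/k)·((z_{α} + z_β)/d)² = 1.500 × (2.487/0.87)².
n₁ = 1.500 × 8.17 = 12.3.
Round up: n₁ = 13, giving n₂ = 2 × 13 = 26.

n₁ = 13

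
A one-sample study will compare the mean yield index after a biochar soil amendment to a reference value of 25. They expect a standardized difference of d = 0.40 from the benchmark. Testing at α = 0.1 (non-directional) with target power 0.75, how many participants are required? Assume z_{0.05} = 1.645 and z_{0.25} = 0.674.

For a one-sample test: n = ((z_{α/2} + z_β) / d)².
z_{α/2} + z_β = 1.645 + 0.674 = 2.319.
n = (2.319 / 0.40)² = 5.797² = 33.61.
Round up.

n = 34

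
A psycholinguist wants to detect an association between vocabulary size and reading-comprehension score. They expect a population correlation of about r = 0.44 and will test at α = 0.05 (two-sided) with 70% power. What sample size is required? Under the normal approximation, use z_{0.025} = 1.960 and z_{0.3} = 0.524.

Fisher's z: C = ½·ln((1+r)/(1−r)) = ½·ln(2.5714) = 0.4722.
n = ((z_{α/2} + z_β)/C)² + 3.
(1.960 + 0.524) / 0.4722 = 2.484 / 0.4722 = 5.260.
n = 5.260² + 3 = 27.67 + 3 = 30.7.
Round up.

n = 31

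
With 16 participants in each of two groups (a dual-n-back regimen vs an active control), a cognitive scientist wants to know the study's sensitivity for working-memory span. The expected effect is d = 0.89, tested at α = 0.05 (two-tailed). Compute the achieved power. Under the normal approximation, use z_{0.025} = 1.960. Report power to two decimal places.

For two equal groups, power = Φ(d·√(n/2) − z_{α/2}).
d·√(n/2) = 0.89 × √(16/2) = 0.89 × 2.828 = 2.517.
z_β = 2.517 − 1.960 = 0.557.
Power = Φ(0.557) = 0.711.

power ≈ 0.71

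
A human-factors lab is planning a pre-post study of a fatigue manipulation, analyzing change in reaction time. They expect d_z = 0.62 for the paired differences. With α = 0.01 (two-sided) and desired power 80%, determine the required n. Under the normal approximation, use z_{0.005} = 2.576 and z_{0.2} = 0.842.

n = 31 pairs

For a paired (one-sample on differences) test: n = ((z_{α/2} + z_β) / d)².
z_{α/2} + z_β = 2.576 + 0.842 = 3.418.
n = (3.418 / 0.62)² = 5.513² = 30.39.
Round up.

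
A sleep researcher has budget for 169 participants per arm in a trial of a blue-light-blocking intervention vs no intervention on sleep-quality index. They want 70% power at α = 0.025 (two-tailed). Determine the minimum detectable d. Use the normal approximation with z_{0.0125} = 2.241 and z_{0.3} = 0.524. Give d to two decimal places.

For two independent groups of n = 169 each: d_min = (z_{α/2} + z_β)·√(2/n).
z-sum = 2.241 + 0.524 = 2.765.
d_min = 2.765 × √(2/169) = 2.765 × 0.1088 = 0.301.

d_min ≈ 0.30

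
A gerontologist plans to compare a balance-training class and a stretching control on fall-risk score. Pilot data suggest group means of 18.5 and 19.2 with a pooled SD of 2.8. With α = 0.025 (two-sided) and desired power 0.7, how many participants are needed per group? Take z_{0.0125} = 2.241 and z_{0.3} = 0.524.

n = 245 per group

Cohen's d = |M₁ − M₂| / SD_pooled = |18.5 − 19.2| / 2.8 = 0.7 / 2.8 = 0.250.
For two independent groups with equal n: n = 2·((z_{α/2} + z_β) / d)².
z_{α/2} + z_β = 2.241 + 0.524 = 2.765.
n = 2 × (2.765 / 0.250)² = 2 × 11.060² = 2 × 122.32 = 244.6.
Round up to the next whole participant.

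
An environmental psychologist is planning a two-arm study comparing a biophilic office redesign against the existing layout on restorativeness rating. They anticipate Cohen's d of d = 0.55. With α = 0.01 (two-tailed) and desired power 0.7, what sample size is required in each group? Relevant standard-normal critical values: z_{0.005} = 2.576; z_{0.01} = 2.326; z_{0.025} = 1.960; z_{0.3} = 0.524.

n = 64 per group

For two independent groups with equal n: n = 2·((z_{α/2} + z_β) / d)².
z_{α/2} + z_β = 2.576 + 0.524 = 3.100.
n = 2 × (3.100 / 0.55)² = 2 × 5.636² = 2 × 31.77 = 63.5.
Round up to the next whole participant.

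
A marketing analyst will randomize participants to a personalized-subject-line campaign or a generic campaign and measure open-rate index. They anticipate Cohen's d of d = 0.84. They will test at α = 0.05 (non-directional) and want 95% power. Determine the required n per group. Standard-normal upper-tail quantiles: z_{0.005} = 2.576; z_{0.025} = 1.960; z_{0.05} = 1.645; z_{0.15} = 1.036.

n = 37 per group

For two independent groups with equal n: n = 2·((z_{α/2} + z_β) / d)².
z_{α/2} + z_β = 1.960 + 1.645 = 3.605.
n = 2 × (3.605 / 0.84)² = 2 × 4.292² = 2 × 18.42 = 36.8.
Round up to the next whole participant.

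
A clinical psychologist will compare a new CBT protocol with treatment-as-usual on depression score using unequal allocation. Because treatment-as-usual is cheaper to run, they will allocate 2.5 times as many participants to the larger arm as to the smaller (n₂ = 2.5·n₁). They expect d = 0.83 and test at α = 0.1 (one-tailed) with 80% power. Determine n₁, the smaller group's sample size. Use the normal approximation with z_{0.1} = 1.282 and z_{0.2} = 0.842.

With allocation ratio k = n₂/n₁ = 2.5, Var(x̄₁−x̄₂) = σ²(1/n₁ + 1/(k·n₁)) = σ²·(k+1)/(k·n₁).
So n₁ = (1 + 1/k)·((z_{α} + z_β)/d)² = 1.400 × (2.124/0.83)².
n₁ = 1.400 × 6.55 = 9.2.
Round up: n₁ = 10, giving n₂ = 2.5 × 10 = 25.

n₁ = 10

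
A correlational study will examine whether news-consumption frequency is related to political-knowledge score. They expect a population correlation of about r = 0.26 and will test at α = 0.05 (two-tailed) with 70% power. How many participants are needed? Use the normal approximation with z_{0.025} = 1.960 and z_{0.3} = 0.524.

Fisher's z: C = ½·ln((1+r)/(1−r)) = ½·ln(1.7027) = 0.2661.
n = ((z_{α/2} + z_β)/C)² + 3.
(1.960 + 0.524) / 0.2661 = 2.484 / 0.2661 = 9.335.
n = 9.335² + 3 = 87.14 + 3 = 90.1.
Round up.

n = 91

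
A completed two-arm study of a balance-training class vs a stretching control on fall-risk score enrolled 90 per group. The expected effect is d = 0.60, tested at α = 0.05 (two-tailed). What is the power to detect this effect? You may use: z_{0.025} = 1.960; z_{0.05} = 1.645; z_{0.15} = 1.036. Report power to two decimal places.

For two equal groups, power = Φ(d·√(n/2) − z_{α/2}).
d·√(n/2) = 0.60 × √(90/2) = 0.60 × 6.708 = 4.025.
z_β = 4.025 − 1.960 = 2.065.
Power = Φ(2.065) = 0.981.

power ≈ 0.98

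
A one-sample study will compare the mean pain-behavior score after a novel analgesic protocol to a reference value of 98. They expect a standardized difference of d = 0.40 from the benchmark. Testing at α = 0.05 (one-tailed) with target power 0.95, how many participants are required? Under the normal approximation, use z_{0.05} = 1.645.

n = 68

For a one-sample test: n = ((z_{α} + z_β) / d)².
z_{α} + z_β = 1.645 + 1.645 = 3.290.
n = (3.290 / 0.40)² = 8.225² = 67.65.
Round up.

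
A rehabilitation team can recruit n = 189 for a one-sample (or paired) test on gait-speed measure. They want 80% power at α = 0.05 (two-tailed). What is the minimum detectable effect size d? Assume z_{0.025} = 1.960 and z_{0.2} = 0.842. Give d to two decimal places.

For a single sample (or paired design) of n = 189: d_min = (z_{α/2} + z_β)/√n.
z-sum = 1.960 + 0.842 = 2.802.
d_min = 2.802 / √189 = 2.802 / 13.748 = 0.204.

d_min ≈ 0.20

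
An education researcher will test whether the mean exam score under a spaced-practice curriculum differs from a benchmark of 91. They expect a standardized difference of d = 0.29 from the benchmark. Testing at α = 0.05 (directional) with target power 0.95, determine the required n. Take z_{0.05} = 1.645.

n = 129

For a one-sample test: n = ((z_{α} + z_β) / d)².
z_{α} + z_β = 1.645 + 1.645 = 3.290.
n = (3.290 / 0.29)² = 11.345² = 128.71.
Round up.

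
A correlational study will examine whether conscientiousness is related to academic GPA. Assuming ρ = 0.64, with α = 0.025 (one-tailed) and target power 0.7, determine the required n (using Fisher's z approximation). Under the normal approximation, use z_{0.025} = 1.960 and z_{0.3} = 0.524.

n = 14

Fisher's z: C = ½·ln((1+r)/(1−r)) = ½·ln(4.5556) = 0.7582.
n = ((z_{α} + z_β)/C)² + 3.
(1.960 + 0.524) / 0.7582 = 2.484 / 0.7582 = 3.276.
n = 3.276² + 3 = 10.73 + 3 = 13.7.
Round up.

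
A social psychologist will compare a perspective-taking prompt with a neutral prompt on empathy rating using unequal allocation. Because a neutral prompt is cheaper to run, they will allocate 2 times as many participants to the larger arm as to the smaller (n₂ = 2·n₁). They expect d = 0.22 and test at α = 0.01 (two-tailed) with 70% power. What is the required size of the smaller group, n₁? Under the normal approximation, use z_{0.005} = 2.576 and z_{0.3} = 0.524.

With allocation ratio k = n₂/n₁ = 2, Var(x̄₁−x̄₂) = σ²(1/n₁ + 1/(k·n₁)) = σ²·(k+1)/(k·n₁).
So n₁ = (1 + 1/k)·((z_{α/2} + z_β)/d)² = 1.500 × (3.100/0.22)².
n₁ = 1.500 × 198.55 = 297.8.
Round up: n₁ = 298, giving n₂ = 2 × 298 = 596.

n₁ = 298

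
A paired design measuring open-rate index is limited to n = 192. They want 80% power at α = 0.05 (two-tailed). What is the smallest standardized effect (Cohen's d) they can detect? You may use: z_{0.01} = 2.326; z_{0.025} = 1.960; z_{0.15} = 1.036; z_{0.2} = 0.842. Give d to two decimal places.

For a single sample (or paired design) of n = 192: d_min = (z_{α/2} + z_β)/√n.
z-sum = 1.960 + 0.842 = 2.802.
d_min = 2.802 / √192 = 2.802 / 13.856 = 0.202.

d_min ≈ 0.20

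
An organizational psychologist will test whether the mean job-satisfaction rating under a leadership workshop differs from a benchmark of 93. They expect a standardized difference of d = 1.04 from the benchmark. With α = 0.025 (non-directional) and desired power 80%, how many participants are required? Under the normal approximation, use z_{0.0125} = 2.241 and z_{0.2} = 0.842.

For a one-sample test: n = ((z_{α/2} + z_β) / d)².
z_{α/2} + z_β = 2.241 + 0.842 = 3.083.
n = (3.083 / 1.04)² = 2.964² = 8.79.
Round up.

n = 9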